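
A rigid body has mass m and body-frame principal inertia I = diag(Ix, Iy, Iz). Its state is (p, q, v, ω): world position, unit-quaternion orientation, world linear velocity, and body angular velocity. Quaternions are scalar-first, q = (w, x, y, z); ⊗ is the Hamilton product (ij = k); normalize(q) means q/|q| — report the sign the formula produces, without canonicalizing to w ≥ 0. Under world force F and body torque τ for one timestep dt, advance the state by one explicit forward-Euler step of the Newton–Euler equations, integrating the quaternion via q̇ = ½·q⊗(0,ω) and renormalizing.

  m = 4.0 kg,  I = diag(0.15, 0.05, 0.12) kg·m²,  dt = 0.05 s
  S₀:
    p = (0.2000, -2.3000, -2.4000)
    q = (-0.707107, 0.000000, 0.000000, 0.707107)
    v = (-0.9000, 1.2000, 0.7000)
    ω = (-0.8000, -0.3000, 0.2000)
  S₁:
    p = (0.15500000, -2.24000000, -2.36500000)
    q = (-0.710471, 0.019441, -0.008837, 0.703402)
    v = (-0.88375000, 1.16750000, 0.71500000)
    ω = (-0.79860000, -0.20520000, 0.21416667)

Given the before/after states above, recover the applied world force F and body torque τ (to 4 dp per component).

F = (1.3000, -2.6000, 1.2000)
τ = (0.0000, 0.0900, 0.0100)

rate change Δω = (0.00140000, 0.09480000, 0.01416667)
gyro term ω₀×Iω₀ = (-0.0042, -0.0048, -0.0240)
I·α + gyro = (0.0000, 0.0900, 0.0100)
Δv = v₁−v₀ = (0.01625000, -0.03250000, 0.01500000)
m·(v₁−v₀)/dt = (1.3000, -2.6000, 1.2000)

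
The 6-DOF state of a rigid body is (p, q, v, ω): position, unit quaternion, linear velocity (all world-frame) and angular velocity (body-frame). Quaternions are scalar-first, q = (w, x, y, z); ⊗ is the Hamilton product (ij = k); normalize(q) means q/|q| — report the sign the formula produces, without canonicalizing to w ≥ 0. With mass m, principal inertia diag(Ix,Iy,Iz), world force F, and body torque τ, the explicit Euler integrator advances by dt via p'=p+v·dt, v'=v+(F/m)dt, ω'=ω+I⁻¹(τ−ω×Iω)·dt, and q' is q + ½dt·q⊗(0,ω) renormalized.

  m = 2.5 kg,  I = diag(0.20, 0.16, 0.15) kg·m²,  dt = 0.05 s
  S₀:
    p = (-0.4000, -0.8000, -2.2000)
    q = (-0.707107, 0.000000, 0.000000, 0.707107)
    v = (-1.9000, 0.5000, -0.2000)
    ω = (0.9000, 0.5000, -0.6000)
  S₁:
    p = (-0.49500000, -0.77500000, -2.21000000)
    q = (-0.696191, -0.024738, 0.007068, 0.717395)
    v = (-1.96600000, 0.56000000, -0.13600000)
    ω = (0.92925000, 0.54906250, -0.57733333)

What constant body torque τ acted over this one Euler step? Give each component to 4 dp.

τ = (0.1200, 0.1300, 0.0500)

ω₁ − ω₀ = (0.02925000, 0.04906250, 0.02266667)
precession coupling = (0.0030, -0.0270, -0.0180)
I·α + gyro = (0.1200, 0.1300, 0.0500)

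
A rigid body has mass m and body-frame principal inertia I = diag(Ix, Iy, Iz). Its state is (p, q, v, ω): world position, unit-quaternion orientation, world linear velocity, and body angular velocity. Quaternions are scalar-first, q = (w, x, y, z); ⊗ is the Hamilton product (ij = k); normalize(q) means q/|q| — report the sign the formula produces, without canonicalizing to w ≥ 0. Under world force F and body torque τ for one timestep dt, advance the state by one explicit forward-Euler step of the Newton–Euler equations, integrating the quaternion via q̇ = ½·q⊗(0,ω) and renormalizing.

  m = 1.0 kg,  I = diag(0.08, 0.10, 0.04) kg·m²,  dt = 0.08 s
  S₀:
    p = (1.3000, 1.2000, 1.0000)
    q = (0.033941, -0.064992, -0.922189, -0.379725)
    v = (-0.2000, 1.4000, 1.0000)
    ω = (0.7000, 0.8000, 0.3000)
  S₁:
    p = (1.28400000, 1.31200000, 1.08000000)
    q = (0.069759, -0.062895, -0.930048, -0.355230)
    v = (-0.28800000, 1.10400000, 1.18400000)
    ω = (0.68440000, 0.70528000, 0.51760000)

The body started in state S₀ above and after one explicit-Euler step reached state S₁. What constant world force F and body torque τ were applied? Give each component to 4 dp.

F = (-1.1000, -3.7000, 2.3000)
τ = (-0.0300, -0.1100, 0.1200)

rate change Δω = (-0.01560000, -0.09472000, 0.21760000)
τ = I·(Δω/dt) + ω₀×(Iω₀) = (-0.0300, -0.1100, 0.1200)
velocity change Δv = (-0.08800000, -0.29600000, 0.18400000)
m·(v₁−v₀)/dt = (-1.1000, -3.7000, 2.3000)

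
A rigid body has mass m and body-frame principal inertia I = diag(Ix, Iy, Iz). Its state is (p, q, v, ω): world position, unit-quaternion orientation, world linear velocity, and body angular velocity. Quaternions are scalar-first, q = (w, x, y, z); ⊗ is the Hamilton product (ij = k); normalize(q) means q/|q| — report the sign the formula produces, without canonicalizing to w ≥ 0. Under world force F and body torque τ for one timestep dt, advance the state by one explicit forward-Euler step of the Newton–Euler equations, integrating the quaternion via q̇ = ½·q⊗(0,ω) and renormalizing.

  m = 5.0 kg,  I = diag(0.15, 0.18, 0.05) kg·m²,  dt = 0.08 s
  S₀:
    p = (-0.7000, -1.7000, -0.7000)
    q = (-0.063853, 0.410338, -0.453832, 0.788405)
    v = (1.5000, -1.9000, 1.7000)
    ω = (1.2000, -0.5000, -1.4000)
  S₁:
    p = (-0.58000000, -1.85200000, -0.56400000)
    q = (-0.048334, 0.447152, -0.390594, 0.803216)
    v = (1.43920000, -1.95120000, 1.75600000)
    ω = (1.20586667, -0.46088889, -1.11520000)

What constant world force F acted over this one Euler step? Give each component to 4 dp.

velocity change Δv = (-0.06080000, -0.05120000, 0.05600000)
F = m·Δv/dt = (-3.8000, -3.2000, 3.5000)

F = (-3.8000, -3.2000, 3.5000)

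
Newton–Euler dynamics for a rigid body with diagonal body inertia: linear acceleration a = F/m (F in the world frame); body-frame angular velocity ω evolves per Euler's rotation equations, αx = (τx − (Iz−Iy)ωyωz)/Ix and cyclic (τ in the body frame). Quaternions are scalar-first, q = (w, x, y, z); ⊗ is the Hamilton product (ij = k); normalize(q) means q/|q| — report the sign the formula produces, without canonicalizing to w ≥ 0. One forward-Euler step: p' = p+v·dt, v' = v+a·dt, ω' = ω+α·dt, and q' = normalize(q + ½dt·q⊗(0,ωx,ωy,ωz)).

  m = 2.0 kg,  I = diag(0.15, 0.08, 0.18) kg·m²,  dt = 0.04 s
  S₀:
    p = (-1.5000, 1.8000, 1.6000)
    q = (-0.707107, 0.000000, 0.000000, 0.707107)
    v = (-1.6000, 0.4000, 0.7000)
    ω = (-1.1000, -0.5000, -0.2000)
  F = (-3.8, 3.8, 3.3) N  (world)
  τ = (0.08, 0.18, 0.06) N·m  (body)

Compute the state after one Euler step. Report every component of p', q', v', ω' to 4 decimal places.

a = F/m = (-1.9000, 1.9000, 1.6500)
new position p' = (-1.5640, 1.8160, 1.6280)
v' = v + a·dt = (-1.6760, 0.4760, 0.7660)
precession coupling ω×(Iω) = (0.0100, -0.0066, -0.0385)
angular accel α = (0.4667, 2.3325, 0.5472)
new body rate ω' = (-1.0813, -0.4067, -0.1781)
q⊗(0,ω) = (0.1414214, 1.1313712, -0.4242642, 0.1414214)
q' = normalize(q + ½dt·q⊗(0,ω)) = (-0.7041, 0.0226, -0.0085, 0.7097)

p' = (-1.5640, 1.8160, 1.6280)
q' = (-0.7041, 0.0226, -0.0085, 0.7097)
v' = (-1.6760, 0.4760, 0.7660)
ω' = (-1.0813, -0.4067, -0.1781)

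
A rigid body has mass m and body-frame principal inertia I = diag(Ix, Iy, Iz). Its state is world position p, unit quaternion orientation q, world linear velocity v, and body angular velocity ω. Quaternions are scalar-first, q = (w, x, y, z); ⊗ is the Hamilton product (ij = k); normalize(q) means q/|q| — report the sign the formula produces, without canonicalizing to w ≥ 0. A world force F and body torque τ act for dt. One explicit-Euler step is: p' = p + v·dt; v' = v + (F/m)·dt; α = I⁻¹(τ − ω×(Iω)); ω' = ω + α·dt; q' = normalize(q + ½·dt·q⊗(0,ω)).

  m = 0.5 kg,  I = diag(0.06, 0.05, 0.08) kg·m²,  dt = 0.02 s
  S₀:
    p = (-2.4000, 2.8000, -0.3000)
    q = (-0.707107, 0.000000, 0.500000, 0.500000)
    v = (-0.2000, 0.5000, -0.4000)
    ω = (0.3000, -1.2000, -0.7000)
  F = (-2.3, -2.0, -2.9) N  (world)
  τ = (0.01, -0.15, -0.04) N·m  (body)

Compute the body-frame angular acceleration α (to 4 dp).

α = (-0.2533, -3.0840, -0.5450)

precession coupling ω×(Iω) = (0.0252, 0.0042, 0.0036)
α = I⁻¹(τ − ω×Iω) = (-0.2533, -3.0840, -0.5450)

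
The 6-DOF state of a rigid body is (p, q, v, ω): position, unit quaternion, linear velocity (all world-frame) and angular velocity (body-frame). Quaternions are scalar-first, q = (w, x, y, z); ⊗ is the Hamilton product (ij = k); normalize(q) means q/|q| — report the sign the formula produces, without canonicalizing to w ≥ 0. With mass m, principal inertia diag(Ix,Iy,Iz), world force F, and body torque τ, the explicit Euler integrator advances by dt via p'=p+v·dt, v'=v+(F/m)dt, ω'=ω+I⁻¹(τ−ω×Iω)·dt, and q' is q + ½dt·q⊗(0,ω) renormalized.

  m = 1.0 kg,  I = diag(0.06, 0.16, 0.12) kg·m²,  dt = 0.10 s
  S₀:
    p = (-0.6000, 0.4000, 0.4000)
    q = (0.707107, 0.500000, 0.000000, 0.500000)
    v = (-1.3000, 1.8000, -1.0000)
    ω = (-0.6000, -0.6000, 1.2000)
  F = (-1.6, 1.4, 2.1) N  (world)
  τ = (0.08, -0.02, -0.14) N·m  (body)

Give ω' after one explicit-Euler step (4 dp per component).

ω' = (-0.5147, -0.6395, 1.0533)

precession coupling ω×(Iω) = (0.0288, 0.0432, 0.0360)
(τ − ω×Iω)/I = (0.8533, -0.3950, -1.4667)
ω + α·dt = (-0.5147, -0.6395, 1.0533)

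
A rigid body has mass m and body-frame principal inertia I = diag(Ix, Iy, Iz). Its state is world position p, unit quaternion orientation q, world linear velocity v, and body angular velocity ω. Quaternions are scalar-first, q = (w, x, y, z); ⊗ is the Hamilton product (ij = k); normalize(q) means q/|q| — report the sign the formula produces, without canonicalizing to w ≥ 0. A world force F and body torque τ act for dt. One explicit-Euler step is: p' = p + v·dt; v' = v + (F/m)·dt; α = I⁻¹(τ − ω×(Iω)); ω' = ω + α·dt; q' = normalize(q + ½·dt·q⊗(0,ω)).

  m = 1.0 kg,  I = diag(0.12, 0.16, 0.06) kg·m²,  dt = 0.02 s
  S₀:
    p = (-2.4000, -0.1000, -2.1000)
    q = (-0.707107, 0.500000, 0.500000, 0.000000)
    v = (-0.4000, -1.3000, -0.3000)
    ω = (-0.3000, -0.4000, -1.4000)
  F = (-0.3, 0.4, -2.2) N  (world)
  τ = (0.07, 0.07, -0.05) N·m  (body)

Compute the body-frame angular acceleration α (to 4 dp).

gyro term ω×Iω = (-0.0560, 0.0252, 0.0048)
angular accel α = (1.0500, 0.2800, -0.9133)

α = (1.0500, 0.2800, -0.9133)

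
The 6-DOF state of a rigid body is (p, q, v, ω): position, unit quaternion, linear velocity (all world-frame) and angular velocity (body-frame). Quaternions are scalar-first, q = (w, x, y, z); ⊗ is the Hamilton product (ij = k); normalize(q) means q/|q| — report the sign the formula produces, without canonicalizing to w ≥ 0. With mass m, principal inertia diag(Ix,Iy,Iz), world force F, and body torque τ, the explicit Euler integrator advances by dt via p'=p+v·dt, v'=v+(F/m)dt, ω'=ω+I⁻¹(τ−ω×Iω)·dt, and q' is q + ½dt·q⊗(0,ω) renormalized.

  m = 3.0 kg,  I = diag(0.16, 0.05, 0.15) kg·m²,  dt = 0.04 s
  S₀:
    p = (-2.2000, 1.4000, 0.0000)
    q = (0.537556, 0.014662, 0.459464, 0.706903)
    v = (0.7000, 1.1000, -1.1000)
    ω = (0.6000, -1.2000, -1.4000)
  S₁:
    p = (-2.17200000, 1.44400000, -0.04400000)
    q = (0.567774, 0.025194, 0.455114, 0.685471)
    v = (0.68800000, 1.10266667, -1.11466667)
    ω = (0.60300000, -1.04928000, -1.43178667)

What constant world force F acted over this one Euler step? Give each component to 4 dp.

velocity change Δv = (-0.01200000, 0.00266667, -0.01466667)
F = m·Δv/dt = (-0.9000, 0.2000, -1.1000)

F = (-0.9000, 0.2000, -1.1000)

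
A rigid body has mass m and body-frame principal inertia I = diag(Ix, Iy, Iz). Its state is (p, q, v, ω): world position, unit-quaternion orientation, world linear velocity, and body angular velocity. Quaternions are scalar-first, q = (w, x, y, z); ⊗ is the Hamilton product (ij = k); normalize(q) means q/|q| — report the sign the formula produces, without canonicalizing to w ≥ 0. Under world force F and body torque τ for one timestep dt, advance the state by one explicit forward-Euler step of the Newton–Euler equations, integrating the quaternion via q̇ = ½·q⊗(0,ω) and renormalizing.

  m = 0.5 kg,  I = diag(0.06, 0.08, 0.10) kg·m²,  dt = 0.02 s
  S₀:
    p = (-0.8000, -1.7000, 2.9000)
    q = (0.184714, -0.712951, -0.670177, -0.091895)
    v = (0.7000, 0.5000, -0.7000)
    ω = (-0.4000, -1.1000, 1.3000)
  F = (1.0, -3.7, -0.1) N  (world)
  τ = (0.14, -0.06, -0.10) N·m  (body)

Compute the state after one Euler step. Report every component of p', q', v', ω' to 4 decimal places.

p' = (-0.7860, -1.6900, 2.8860)
q' = (0.1757, -0.7233, -0.6625, -0.0843)
v' = (0.7400, 0.3520, -0.7040)
ω' = (-0.3438, -1.1202, 1.2782)

gyro term ω×Iω = (-0.0286, 0.0208, 0.0088)
angular accel α = (2.8100, -1.0100, -1.0880)
new body rate ω' = (-0.3438, -1.1202, 1.2782)
q⊗(0,ω) = (-0.9029116, -1.0462002, 0.7604089, 0.7563035)
updated quaternion q' = (0.1757, -0.7233, -0.6625, -0.0843)
a = (2.0000, -7.4000, -0.2000)
p' = p + v·dt = (-0.7860, -1.6900, 2.8860)
v + (F/m)dt = (0.7400, 0.3520, -0.7040)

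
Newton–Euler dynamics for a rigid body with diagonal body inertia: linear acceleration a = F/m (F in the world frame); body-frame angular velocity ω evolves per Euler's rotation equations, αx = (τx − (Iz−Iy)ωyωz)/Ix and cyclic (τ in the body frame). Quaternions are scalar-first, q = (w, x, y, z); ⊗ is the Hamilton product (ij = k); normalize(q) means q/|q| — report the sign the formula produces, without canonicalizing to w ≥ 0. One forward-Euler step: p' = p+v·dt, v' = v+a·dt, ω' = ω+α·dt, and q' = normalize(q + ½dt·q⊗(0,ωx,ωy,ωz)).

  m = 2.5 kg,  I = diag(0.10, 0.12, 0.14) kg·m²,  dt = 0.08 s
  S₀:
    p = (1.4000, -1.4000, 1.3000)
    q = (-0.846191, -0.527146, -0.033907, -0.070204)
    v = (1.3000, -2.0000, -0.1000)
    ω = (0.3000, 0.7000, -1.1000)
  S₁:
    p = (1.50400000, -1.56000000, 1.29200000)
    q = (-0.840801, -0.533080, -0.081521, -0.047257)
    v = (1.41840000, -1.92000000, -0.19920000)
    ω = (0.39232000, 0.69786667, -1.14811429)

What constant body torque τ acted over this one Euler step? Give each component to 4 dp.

τ = (0.1000, 0.0100, -0.0800)

rate change Δω = (0.09232000, -0.00213333, -0.04811429)
ω₀×(Iω₀) = (-0.0154, 0.0132, 0.0042)
applied torque τ = (0.1000, 0.0100, -0.0800)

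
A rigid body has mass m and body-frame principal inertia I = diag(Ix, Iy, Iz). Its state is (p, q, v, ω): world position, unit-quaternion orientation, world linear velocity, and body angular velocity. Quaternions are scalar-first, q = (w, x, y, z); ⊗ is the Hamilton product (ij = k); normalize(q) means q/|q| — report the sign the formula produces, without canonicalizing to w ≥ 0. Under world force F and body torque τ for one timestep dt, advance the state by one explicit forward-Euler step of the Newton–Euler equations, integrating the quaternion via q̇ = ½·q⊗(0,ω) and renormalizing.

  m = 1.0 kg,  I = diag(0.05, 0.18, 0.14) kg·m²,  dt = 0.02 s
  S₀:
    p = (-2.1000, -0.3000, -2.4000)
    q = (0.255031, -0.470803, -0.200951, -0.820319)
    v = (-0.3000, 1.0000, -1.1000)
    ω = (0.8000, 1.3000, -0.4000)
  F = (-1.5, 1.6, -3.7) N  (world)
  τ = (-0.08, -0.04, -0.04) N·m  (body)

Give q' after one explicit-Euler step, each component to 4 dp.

q⊗(0,ω) = (0.3097511, 1.3508199, -0.5130361, -0.5532955)
q + ½dt·q⊗(0,ω), renormalized = (0.2581, -0.4572, -0.2061, -0.8257)

q' = (0.2581, -0.4572, -0.2061, -0.8257)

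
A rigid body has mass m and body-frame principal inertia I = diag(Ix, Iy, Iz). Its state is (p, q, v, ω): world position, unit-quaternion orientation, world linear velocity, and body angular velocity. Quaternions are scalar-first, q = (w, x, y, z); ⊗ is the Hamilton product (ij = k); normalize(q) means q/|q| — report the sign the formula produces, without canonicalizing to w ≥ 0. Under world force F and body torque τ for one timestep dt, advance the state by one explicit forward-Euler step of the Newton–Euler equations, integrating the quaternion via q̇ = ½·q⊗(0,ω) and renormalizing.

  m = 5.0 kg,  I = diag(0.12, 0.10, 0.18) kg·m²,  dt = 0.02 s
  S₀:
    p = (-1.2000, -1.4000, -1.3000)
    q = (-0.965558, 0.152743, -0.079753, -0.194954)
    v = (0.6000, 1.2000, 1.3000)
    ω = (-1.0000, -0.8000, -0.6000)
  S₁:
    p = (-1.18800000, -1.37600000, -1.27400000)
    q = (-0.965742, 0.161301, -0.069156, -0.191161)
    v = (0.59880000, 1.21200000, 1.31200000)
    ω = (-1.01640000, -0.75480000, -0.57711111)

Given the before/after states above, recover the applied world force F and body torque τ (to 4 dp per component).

F = (-0.3000, 3.0000, 3.0000)
τ = (-0.0600, 0.1900, 0.1900)

Δv = v₁−v₀ = (-0.00120000, 0.01200000, 0.01200000)
applied force F = (-0.3000, 3.0000, 3.0000)
rate change Δω = (-0.01640000, 0.04520000, 0.02288889)
gyro term ω₀×Iω₀ = (0.0384, -0.0360, -0.0160)
applied torque τ = (-0.0600, 0.1900, 0.1900)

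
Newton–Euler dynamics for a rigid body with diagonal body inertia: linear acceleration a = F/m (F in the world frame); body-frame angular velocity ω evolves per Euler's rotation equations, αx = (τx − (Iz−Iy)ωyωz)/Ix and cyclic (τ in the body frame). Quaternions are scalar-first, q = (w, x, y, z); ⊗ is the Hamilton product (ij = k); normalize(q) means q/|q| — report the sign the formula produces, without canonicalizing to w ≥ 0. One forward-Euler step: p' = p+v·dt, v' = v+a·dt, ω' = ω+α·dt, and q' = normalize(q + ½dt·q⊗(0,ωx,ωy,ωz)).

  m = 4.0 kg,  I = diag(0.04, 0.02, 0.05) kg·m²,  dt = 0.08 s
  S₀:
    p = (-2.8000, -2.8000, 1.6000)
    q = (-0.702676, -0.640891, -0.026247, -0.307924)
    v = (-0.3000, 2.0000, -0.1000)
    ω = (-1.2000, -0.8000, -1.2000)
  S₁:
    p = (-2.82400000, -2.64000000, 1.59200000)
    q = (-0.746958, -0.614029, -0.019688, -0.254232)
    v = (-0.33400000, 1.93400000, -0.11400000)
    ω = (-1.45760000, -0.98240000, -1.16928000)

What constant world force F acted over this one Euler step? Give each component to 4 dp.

v₁ − v₀ = (-0.03400000, -0.06600000, -0.01400000)
m·(v₁−v₀)/dt = (-1.7000, -3.3000, -0.7000)

F = (-1.7000, -3.3000, -0.7000)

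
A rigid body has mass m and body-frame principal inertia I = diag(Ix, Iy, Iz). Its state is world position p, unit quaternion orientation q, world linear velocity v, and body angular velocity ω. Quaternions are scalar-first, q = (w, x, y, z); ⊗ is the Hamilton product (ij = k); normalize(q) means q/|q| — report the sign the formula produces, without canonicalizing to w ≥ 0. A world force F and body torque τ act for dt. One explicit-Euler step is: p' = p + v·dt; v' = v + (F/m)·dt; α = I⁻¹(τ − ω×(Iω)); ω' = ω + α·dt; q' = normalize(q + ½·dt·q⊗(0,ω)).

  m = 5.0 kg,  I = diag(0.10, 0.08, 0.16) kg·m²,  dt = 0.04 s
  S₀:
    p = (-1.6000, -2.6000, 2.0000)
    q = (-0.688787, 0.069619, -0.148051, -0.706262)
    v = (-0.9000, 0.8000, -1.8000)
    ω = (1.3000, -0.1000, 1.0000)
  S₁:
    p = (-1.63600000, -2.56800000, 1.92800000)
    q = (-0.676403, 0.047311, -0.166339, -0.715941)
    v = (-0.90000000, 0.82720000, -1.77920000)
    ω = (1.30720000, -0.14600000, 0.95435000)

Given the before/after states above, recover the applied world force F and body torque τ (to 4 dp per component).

ω₁ − ω₀ = (0.00720000, -0.04600000, -0.04565000)
gyro term ω₀×Iω₀ = (-0.0080, -0.0780, 0.0026)
τ = I·(Δω/dt) + ω₀×(Iω₀) = (0.0100, -0.1700, -0.1800)
v₁ − v₀ = (0.00000000, 0.02720000, 0.02080000)
applied force F = (0.0000, 3.4000, 2.6000)

F = (0.0000, 3.4000, 2.6000)
τ = (0.0100, -0.1700, -0.1800)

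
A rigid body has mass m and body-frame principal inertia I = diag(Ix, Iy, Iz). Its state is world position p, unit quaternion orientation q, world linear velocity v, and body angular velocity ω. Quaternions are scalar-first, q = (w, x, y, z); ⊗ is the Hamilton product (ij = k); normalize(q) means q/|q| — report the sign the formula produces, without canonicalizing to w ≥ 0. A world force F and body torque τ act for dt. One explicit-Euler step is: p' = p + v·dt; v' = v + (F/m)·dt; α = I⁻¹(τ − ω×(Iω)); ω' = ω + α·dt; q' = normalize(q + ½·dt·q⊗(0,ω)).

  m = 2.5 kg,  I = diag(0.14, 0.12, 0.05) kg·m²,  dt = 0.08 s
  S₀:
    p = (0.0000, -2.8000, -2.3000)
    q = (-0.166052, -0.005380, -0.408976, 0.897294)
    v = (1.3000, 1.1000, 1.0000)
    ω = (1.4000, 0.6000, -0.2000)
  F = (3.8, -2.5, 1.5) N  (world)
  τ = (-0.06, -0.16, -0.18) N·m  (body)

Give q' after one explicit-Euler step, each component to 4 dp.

q' = (-0.1485, -0.0329, -0.3621, 0.9197)

2q̇ = q⊗(0,ω) = (0.4323764, -0.6890540, 1.1555044, 0.6025488)
q' = normalize(q + ½dt·q⊗(0,ω)) = (-0.1485, -0.0329, -0.3621, 0.9197)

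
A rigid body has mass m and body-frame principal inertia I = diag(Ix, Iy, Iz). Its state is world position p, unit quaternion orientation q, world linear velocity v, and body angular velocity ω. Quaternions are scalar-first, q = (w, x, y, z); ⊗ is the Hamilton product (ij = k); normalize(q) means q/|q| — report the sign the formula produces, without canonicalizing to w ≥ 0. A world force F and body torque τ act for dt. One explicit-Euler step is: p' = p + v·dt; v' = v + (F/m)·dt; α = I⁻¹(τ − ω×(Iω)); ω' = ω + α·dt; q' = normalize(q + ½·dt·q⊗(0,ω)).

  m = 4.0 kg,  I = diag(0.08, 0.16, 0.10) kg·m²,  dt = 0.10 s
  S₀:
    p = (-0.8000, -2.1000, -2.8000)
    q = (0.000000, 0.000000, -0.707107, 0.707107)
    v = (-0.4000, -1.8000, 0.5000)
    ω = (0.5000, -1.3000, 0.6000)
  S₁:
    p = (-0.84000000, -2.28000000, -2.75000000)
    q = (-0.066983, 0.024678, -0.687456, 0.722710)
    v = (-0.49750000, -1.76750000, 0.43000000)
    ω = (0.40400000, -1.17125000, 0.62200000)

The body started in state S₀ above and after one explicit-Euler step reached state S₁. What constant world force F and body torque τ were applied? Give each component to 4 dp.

v₁ − v₀ = (-0.09750000, 0.03250000, -0.07000000)
m·(v₁−v₀)/dt = (-3.9000, 1.3000, -2.8000)
ω₁ − ω₀ = (-0.09600000, 0.12875000, 0.02200000)
precession coupling = (0.0468, -0.0060, -0.0520)
τ = I·(Δω/dt) + ω₀×(Iω₀) = (-0.0300, 0.2000, -0.0300)

F = (-3.9000, 1.3000, -2.8000)
τ = (-0.0300, 0.2000, -0.0300)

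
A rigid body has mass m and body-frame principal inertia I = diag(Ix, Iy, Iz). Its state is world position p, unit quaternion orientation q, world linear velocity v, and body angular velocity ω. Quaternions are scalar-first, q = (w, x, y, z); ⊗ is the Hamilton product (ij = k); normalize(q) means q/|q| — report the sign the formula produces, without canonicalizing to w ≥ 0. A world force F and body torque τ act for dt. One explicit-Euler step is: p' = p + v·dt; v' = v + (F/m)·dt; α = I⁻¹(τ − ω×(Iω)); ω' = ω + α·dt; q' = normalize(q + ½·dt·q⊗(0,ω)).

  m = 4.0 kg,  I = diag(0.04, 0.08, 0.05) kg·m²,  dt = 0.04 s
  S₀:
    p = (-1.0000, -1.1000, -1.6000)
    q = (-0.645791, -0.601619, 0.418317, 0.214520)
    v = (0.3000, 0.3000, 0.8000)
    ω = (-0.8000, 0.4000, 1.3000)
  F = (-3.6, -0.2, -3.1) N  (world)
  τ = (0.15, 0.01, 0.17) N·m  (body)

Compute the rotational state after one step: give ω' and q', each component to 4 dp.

ω' = (-0.6344, 0.3998, 1.4462)
q' = (-0.6640, -0.5818, 0.4251, 0.1995)

precession coupling ω×(Iω) = (-0.0156, 0.0104, -0.0128)
angular accel α = (4.1400, -0.0050, 3.6560)
new body rate ω' = (-0.6344, 0.3998, 1.4462)
q⊗(0,ω) = (-0.9274980, 0.9746369, 0.3521723, -0.7455223)
q + ½dt·q⊗(0,ω), renormalized = (-0.6640, -0.5818, 0.4251, 0.1995)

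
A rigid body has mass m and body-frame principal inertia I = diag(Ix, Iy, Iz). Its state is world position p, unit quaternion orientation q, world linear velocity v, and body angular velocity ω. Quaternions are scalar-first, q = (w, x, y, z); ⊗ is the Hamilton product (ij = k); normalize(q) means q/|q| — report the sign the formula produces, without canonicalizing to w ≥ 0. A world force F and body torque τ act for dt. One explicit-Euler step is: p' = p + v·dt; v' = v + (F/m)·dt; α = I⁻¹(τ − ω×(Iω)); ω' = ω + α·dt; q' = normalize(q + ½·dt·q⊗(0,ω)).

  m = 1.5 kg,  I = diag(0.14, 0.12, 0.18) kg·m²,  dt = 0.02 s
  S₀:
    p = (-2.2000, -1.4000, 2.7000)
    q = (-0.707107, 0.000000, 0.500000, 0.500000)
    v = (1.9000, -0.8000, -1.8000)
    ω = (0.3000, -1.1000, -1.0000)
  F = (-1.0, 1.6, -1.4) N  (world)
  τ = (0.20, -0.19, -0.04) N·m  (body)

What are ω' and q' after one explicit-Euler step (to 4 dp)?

precession coupling ω×(Iω) = (0.0660, 0.0120, 0.0066)
angular accel α = (0.9571, -1.6833, -0.2589)
new body rate ω' = (0.3191, -1.1337, -1.0052)
q⊗(0,ω) = (1.0500000, -0.1621321, 0.9278177, 0.5571070)
updated quaternion q' = (-0.6965, -0.0016, 0.5092, 0.5055)

ω' = (0.3191, -1.1337, -1.0052)
q' = (-0.6965, -0.0016, 0.5092, 0.5055)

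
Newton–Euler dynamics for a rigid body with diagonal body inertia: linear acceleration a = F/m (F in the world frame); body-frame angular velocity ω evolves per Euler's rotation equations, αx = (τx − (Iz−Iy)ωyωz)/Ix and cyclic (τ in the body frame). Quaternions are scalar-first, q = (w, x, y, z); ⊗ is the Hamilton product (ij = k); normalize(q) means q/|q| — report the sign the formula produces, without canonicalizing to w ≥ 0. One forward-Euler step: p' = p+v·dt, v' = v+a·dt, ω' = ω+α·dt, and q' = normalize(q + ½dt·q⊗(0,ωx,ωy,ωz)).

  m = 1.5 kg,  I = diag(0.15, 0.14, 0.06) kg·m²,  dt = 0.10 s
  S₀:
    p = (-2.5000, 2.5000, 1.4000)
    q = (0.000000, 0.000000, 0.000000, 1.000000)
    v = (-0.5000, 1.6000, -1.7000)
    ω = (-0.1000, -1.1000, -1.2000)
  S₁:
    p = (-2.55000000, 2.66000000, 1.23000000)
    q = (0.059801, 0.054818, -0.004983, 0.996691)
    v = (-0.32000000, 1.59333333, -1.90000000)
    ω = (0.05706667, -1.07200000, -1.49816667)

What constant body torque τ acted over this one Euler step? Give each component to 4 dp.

ω₁ − ω₀ = (0.15706667, 0.02800000, -0.29816667)
precession coupling = (-0.1056, 0.0108, -0.0011)
I·α + gyro = (0.1300, 0.0500, -0.1800)

τ = (0.1300, 0.0500, -0.1800)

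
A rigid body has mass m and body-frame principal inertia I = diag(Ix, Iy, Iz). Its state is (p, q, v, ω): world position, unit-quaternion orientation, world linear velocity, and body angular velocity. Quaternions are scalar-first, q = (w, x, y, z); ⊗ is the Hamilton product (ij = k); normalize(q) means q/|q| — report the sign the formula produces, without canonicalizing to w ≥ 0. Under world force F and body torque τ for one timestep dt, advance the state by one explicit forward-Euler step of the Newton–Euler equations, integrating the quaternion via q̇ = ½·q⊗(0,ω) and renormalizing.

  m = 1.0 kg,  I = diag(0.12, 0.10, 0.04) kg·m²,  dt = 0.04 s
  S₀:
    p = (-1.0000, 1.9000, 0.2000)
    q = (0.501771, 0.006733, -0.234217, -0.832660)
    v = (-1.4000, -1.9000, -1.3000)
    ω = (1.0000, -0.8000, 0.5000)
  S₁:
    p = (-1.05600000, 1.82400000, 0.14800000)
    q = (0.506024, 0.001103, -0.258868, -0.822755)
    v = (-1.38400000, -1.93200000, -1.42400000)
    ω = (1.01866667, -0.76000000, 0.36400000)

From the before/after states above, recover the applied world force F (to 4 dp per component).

velocity change Δv = (0.01600000, -0.03200000, -0.12400000)
F = m·Δv/dt = (0.4000, -0.8000, -3.1000)

F = (0.4000, -0.8000, -3.1000)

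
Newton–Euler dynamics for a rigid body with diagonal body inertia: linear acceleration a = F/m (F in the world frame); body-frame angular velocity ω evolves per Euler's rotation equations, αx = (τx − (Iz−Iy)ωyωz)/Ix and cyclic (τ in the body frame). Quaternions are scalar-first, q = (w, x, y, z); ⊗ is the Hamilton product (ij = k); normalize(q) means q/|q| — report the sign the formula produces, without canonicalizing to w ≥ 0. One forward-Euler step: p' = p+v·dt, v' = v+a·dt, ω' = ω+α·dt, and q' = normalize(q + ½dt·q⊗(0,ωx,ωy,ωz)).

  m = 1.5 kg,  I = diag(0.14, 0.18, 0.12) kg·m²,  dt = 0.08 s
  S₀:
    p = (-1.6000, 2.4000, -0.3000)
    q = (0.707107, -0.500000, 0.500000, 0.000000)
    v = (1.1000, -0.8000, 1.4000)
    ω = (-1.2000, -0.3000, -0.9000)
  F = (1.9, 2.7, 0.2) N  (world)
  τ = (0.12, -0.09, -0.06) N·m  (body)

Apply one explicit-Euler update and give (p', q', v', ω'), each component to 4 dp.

p' = (-1.5120, 2.3360, -0.1880)
q' = (0.6878, -0.5509, 0.4726, 0.0045)
v' = (1.2013, -0.6560, 1.4107)
ω' = (-1.1222, -0.3496, -0.9496)

precession coupling ω×(Iω) = (-0.0162, 0.0216, 0.0144)
α = I⁻¹(τ − ω×Iω) = (0.9729, -0.6200, -0.6200)
ω' = ω + α·dt = (-1.1222, -0.3496, -0.9496)
Hamilton product q⊗(0,ω) = (-0.4500000, -1.2985284, -0.6621321, 0.1136037)
updated quaternion q' = (0.6878, -0.5509, 0.4726, 0.0045)
p' = p + v·dt = (-1.5120, 2.3360, -0.1880)
v' = v + a·dt = (1.2013, -0.6560, 1.4107)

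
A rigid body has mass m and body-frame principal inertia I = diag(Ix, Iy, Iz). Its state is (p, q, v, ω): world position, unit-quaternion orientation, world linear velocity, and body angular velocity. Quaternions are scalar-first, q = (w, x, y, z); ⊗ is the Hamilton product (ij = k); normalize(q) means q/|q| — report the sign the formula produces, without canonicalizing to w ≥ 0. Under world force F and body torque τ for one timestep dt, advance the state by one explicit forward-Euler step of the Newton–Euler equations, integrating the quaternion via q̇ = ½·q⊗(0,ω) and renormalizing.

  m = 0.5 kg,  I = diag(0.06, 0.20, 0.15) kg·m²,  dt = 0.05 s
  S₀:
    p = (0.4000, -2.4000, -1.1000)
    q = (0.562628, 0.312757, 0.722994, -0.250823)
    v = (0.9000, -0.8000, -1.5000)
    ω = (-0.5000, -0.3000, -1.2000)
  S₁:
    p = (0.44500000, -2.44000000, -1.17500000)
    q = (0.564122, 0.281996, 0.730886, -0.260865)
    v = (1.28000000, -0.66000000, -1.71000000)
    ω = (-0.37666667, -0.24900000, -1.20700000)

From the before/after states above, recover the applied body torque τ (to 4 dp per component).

ω₁ − ω₀ = (0.12333333, 0.05100000, -0.00700000)
precession coupling = (-0.0180, -0.0540, 0.0210)
τ = I·(Δω/dt) + ω₀×(Iω₀) = (0.1300, 0.1500, 0.0000)

τ = (0.1300, 0.1500, 0.0000)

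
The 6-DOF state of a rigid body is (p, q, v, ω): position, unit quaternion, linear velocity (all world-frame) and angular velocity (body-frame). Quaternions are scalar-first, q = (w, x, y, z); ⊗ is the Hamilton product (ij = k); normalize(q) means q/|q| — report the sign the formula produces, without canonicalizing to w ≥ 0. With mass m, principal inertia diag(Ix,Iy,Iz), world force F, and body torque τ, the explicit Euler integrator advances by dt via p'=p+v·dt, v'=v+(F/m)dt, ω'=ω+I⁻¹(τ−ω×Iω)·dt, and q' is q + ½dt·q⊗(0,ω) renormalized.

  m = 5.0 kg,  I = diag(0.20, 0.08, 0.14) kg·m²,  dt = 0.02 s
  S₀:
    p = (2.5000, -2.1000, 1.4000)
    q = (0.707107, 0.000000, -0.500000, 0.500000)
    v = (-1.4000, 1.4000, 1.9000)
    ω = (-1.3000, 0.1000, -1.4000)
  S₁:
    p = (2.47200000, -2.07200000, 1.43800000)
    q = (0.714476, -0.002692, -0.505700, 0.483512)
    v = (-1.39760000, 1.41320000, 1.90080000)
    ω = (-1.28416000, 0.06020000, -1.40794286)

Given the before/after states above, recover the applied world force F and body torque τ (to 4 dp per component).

rate change Δω = (0.01584000, -0.03980000, -0.00794286)
τ = I·(Δω/dt) + ω₀×(Iω₀) = (0.1500, -0.0500, -0.0400)
v₁ − v₀ = (0.00240000, 0.01320000, 0.00080000)
m·(v₁−v₀)/dt = (0.6000, 3.3000, 0.2000)

F = (0.6000, 3.3000, 0.2000)
τ = (0.1500, -0.0500, -0.0400)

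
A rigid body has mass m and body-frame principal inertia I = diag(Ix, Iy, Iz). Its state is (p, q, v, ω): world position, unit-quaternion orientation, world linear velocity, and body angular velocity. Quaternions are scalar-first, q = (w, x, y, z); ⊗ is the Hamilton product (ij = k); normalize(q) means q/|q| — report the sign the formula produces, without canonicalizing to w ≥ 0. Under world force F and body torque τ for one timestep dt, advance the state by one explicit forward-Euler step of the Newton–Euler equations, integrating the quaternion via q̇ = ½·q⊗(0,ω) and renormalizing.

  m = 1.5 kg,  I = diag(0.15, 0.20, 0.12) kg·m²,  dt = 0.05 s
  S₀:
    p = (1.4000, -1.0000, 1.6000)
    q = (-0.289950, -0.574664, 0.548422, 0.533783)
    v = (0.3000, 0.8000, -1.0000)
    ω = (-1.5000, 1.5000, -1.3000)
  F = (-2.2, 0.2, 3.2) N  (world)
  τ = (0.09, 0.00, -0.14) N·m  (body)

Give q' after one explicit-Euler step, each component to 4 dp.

q⊗(0,ω) = (-0.9907111, -1.0786981, -1.9826627, 0.3375720)
q' = normalize(q + ½dt·q⊗(0,ω)) = (-0.3141, -0.6005, 0.4979, 0.5412)

q' = (-0.3141, -0.6005, 0.4979, 0.5412)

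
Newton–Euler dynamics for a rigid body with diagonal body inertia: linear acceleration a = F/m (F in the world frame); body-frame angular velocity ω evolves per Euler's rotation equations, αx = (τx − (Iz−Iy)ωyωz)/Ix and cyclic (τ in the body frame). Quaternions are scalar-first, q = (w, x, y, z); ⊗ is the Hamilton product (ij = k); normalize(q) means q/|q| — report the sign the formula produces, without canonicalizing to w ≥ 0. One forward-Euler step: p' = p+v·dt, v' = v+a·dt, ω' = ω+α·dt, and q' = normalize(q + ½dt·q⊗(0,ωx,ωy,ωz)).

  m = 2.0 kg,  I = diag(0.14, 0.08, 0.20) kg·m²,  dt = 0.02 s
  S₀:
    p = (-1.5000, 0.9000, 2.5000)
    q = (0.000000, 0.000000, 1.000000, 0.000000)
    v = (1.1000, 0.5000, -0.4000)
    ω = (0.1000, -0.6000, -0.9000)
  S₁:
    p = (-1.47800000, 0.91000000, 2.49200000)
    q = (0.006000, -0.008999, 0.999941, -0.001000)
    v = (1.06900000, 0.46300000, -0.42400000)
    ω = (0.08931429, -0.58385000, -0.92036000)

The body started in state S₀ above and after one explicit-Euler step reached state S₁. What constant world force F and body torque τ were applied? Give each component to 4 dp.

F = (-3.1000, -3.7000, -2.4000)
τ = (-0.0100, 0.0700, -0.2000)

rate change Δω = (-0.01068571, 0.01615000, -0.02036000)
ω₀×(Iω₀) = (0.0648, 0.0054, 0.0036)
τ = I·(Δω/dt) + ω₀×(Iω₀) = (-0.0100, 0.0700, -0.2000)
Δv = v₁−v₀ = (-0.03100000, -0.03700000, -0.02400000)
applied force F = (-3.1000, -3.7000, -2.4000)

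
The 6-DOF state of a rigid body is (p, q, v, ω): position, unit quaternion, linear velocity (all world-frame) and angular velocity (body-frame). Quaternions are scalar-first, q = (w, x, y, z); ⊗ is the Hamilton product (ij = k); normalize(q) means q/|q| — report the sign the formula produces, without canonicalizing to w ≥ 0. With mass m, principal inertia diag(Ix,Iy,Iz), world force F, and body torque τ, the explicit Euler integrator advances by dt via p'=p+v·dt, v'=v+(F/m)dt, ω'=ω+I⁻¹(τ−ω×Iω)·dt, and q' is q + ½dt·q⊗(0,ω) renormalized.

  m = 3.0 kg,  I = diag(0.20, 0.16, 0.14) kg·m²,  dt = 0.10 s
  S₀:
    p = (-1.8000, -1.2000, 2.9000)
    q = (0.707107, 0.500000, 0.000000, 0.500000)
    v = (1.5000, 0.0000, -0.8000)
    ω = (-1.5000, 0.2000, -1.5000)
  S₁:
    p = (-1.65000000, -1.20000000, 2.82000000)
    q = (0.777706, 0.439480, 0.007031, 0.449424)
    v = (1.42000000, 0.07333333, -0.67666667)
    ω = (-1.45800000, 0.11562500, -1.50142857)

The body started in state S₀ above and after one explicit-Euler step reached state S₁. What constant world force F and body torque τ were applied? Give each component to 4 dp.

F = (-2.4000, 2.2000, 3.7000)
τ = (0.0900, 0.0000, 0.0100)

velocity change Δv = (-0.08000000, 0.07333333, 0.12333333)
applied force F = (-2.4000, 2.2000, 3.7000)
rate change Δω = (0.04200000, -0.08437500, -0.00142857)
ω₀×(Iω₀) = (0.0060, 0.1350, 0.0120)
applied torque τ = (0.0900, 0.0000, 0.0100)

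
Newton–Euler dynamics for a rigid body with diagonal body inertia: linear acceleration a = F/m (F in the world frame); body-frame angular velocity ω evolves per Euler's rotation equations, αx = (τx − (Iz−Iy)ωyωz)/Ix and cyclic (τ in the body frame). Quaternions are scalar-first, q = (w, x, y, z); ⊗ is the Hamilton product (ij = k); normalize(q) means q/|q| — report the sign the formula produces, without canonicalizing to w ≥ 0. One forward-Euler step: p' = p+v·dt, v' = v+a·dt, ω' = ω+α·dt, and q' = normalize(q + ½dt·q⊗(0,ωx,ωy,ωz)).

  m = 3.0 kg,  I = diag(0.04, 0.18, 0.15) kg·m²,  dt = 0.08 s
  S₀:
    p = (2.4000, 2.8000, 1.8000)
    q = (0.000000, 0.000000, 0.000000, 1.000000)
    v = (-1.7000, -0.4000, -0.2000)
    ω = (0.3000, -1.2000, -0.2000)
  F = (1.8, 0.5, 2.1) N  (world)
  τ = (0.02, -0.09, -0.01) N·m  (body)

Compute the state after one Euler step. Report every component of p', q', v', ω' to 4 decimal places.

p' = (2.2640, 2.7680, 1.7840)
q' = (0.0080, 0.0479, 0.0120, 0.9987)
v' = (-1.6520, -0.3867, -0.1440)
ω' = (0.3544, -1.2429, -0.1785)

angular accel α = (0.6800, -0.5367, 0.2693)
new body rate ω' = (0.3544, -1.2429, -0.1785)
2q̇ = q⊗(0,ω) = (0.2000000, 1.2000000, 0.3000000, 0.0000000)
q' = normalize(q + ½dt·q⊗(0,ω)) = (0.0080, 0.0479, 0.0120, 0.9987)
a = (0.6000, 0.1667, 0.7000)
p' = p + v·dt = (2.2640, 2.7680, 1.7840)
new velocity v' = (-1.6520, -0.3867, -0.1440)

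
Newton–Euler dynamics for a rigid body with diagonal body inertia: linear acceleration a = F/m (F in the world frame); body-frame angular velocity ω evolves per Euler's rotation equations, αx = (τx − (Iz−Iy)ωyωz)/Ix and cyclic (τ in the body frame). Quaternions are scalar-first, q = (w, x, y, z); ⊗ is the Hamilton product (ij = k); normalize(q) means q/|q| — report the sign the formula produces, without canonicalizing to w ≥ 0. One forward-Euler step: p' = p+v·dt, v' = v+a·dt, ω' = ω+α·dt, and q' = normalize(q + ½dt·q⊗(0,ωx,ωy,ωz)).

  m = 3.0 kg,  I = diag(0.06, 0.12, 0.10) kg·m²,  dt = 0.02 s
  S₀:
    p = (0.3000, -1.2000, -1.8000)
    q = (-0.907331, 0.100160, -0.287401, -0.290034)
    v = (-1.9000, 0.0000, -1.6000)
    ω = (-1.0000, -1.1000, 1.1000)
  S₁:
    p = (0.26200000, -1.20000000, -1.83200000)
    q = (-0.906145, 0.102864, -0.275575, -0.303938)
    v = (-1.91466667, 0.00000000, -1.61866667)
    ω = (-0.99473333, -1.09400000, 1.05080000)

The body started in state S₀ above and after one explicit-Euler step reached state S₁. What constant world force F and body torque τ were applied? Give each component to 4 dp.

Δω = ω₁−ω₀ = (0.00526667, 0.00600000, -0.04920000)
applied torque τ = (0.0400, 0.0800, -0.1800)
v₁ − v₀ = (-0.01466667, 0.00000000, -0.01866667)
m·(v₁−v₀)/dt = (-2.2000, 0.0000, -2.8000)

F = (-2.2000, 0.0000, -2.8000)
τ = (0.0400, 0.0800, -0.1800)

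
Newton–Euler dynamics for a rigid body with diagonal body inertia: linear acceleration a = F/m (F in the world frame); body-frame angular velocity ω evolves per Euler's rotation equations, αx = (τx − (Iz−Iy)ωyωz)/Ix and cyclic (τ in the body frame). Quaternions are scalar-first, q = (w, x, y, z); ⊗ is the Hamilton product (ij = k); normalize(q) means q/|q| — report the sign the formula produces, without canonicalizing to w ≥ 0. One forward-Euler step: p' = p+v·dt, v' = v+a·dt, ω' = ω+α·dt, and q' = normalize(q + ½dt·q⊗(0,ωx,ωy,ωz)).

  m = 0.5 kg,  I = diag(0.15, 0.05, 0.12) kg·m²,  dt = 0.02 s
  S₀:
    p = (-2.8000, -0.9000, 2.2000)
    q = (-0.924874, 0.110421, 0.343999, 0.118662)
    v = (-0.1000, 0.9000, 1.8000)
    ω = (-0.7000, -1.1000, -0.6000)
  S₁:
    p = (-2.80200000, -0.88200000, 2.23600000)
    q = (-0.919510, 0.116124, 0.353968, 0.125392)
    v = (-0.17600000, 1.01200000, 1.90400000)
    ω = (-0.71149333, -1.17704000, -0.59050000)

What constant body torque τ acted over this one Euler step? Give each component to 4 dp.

Δω = ω₁−ω₀ = (-0.01149333, -0.07704000, 0.00950000)
precession coupling = (0.0462, 0.0126, -0.0770)
I·α + gyro = (-0.0400, -0.1800, -0.0200)

τ = (-0.0400, -0.1800, -0.0200)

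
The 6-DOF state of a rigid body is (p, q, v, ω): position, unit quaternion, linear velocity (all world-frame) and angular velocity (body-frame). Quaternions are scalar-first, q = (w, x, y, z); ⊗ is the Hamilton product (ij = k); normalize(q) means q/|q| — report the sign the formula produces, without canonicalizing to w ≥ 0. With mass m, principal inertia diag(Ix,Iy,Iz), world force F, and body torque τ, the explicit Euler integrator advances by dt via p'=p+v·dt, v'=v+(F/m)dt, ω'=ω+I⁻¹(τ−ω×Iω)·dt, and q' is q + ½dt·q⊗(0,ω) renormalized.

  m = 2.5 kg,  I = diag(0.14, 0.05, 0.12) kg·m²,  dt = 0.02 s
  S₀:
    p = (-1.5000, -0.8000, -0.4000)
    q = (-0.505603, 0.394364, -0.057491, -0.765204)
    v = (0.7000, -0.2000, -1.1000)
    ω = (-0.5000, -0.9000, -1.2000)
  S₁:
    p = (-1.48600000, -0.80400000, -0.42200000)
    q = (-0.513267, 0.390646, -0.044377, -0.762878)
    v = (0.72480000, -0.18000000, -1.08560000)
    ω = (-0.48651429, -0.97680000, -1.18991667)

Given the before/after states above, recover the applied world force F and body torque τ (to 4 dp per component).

Δv = v₁−v₀ = (0.02480000, 0.02000000, 0.01440000)
F = m·Δv/dt = (3.1000, 2.5000, 1.8000)
rate change Δω = (0.01348571, -0.07680000, 0.01008333)
precession coupling = (0.0756, 0.0120, -0.0405)
I·α + gyro = (0.1700, -0.1800, 0.0200)

F = (3.1000, 2.5000, 1.8000)
τ = (0.1700, -0.1800, 0.0200)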